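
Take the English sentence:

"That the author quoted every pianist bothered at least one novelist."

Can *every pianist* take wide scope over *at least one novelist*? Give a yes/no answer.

No

*every pianist* occurs within the sentential subject *that the author quoted every pianist*.
Clausal subjects are scope islands; QR from inside the subject into the matrix is barred.
The ordering *every pianist* > *at least one novelist* is therefore underivable.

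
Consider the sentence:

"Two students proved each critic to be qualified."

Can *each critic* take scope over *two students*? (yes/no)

The ECM infinitive is scope-transparent — *each critic* is free to raise above *two students*.
Clause-internal QR can adjoin the lower DP above the subject, yielding the inverse reading.

Yes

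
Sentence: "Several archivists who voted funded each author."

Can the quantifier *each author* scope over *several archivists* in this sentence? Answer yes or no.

Yes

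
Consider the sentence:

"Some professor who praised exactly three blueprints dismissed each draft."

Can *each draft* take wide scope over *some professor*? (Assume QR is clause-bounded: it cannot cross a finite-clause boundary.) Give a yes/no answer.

Yes

*each draft* sits in the matrix clause, not in the relative clause on *some professor*.
QR within a single clause is free, so the lower quantifier may take scope over the higher one.
Both orderings are possible: *some professor* > *each draft* and *each draft* > *some professor*.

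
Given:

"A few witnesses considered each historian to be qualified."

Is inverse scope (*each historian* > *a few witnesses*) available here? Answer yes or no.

ECM infinitives lack a CP barrier, so *each historian* can QR over the matrix subject *a few witnesses*.
Nothing blocks QR of the lower DP to a position above the higher one, so inverse scope is available.

Yes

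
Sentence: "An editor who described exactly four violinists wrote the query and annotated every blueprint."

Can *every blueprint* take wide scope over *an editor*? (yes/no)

*every blueprint* sits inside one conjunct of the coordinate structure (*annotated every blueprint*).
Asymmetric QR out of one conjunct violates the Coordinate Structure Constraint.
So the wide-scope reading for *every blueprint* is blocked.

No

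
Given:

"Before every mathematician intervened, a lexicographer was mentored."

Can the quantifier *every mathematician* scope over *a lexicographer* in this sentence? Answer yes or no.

*every mathematician* sits inside the adjunct clause *before every mathematician intervened*.
Since the clause is an adjunct (not a complement), the Adjunct Condition blocks QR across its edge.
So *every mathematician* cannot raise to a position above *a lexicographer*.

No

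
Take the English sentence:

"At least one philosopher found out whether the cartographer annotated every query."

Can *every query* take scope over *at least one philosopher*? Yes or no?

The target quantifier *every query* is part of the embedded question *whether the cartographer annotated every query*.
The wh-island constraint blocks QR out of an embedded interrogative.
The inverse ordering *every query* > *at least one philosopher* is therefore underivable.

No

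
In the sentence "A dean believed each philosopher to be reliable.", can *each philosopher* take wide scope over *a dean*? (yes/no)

The ECM infinitive is scope-transparent — *each philosopher* is free to raise above *a dean*.
With no island boundary between them, the object can take inverse scope over the subject via ordinary QR within the clause.

Yes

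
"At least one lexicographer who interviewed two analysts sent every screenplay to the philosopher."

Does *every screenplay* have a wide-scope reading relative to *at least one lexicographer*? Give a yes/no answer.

The RC *who interviewed two analysts* is an island, but *every screenplay* is not inside it — it is the matrix object, a clausemate of *at least one lexicographer*.
QR within a single clause is free, so the lower quantifier may take scope over the higher one.

Yes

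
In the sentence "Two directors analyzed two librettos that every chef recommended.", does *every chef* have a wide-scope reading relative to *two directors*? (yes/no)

*every chef* is embedded in the relative clause *that every chef recommended* modifying *two librettos*.
Relative clauses are scope islands: a quantifier cannot QR out of a relative clause to take scope in the matrix clause.
So *every chef* cannot raise to a position above *two directors*.

No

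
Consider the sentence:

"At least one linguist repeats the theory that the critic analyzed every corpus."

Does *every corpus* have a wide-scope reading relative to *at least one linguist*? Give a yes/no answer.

No

The target quantifier *every corpus* is part of the complex NP *the theory that the critic analyzed every corpus*.
A that-clause complement to a noun is an island; QR cannot cross the NP boundary.
So *every corpus* cannot raise high enough to outscope *at least one linguist*; only the surface ordering *at least one linguist* > *every corpus* is available.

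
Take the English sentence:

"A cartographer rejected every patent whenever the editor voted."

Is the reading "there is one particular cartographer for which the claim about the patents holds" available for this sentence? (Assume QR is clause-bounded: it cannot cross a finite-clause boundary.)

Yes

The paraphrase describes the scope ordering *a cartographer* > *every patent*.
Nothing needs to raise for *a cartographer* > *every patent*, so no island constraint is at stake.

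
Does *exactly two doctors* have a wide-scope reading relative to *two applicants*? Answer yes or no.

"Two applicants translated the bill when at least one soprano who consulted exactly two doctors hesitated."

*exactly two doctors* occurs within the relative clause *who consulted exactly two doctors*, which is itself inside the adjunct *when at least one soprano who consulted exactly two doctors hesitated*.
Nested islands: the RC island is itself inside an adjunct island, so wide scope is doubly excluded.
So the wide-scope reading for *exactly two doctors* is blocked.

No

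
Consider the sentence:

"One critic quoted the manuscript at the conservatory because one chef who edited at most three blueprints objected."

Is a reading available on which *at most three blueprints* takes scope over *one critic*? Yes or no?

No

The DP *at most three blueprints* is contained in the relative clause *who edited at most three blueprints*, which is itself inside the adjunct *because one chef who edited at most three blueprints objected*.
Nested islands: the RC island is itself inside an adjunct island, so wide scope is doubly excluded.
So *at most three blueprints* cannot raise high enough to outscope *one critic*; only the surface ordering *one critic* > *at most three blueprints* is available.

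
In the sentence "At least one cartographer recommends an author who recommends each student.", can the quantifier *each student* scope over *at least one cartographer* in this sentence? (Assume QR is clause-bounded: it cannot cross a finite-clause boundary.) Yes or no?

No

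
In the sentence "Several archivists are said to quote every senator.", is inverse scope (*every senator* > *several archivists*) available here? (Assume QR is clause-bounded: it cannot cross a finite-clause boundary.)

*every senator* is the object of the infinitival complement of a raising predicate; raising infinitives are transparent for QR, so the two DPs are in effect clausemates.
Nothing blocks QR of the lower DP to a position above the higher one, so inverse scope is available.

Yes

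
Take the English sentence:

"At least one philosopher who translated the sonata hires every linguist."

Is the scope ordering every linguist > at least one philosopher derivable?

Yes

The RC *who translated the sonata* is an island, but *every linguist* is not inside it — it is the matrix object, a clausemate of *at least one philosopher*.
Clause-internal QR can adjoin the lower DP above the subject, yielding the inverse reading.
So *every linguist* > *at least one philosopher* is among the available readings.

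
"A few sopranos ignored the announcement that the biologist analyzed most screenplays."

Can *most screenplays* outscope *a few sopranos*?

No

Structurally, *most screenplays* is inside the complex NP *the announcement that the biologist analyzed most screenplays*.
Noun-complement clauses are scope islands (the Complex NP Constraint): a quantifier inside one cannot scope into the matrix.
Hence only narrow scope for *most screenplays* (under *a few sopranos*) survives.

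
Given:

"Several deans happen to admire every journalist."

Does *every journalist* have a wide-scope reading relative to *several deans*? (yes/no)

Yes

*every journalist* is inside a raising infinitive, which is transparent to QR (no CP barrier), so it behaves as a matrix argument.
No island intervenes, so both surface and inverse scope are derivable.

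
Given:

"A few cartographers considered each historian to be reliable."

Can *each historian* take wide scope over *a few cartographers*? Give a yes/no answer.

Yes

This is an ECM construction: *each historian* is the infinitival subject, Case-marked by the matrix verb, and the infinitive is transparent for QR.
Ordinary QR to a clause-peripheral position gives the wide-scope LF for the lower DP.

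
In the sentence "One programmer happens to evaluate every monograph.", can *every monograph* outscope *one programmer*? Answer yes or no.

Yes

Raising constructions are monoclausal for scope purposes; *every monograph* is not separated from *one programmer* by any island.
QR within a single clause is free, so the lower quantifier may take scope over the higher one.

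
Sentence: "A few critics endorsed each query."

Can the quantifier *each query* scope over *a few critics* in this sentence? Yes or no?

Yes

*each query* is the matrix object and *a few critics* the matrix subject; the two are clausemates.
Since no island is crossed, the inverse ordering is licensed alongside surface scope.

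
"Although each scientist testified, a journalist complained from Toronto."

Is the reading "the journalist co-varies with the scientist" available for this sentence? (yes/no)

No

That reading corresponds to *each scientist* > *a journalist*.
Structurally, *each scientist* is inside the adjunct clause *although each scientist testified*.
Adjuncts are opaque for quantifier raising; a quantifier in an adjunct stays inside it.
*each scientist* > *a journalist* would require crossing that boundary, which is illicit.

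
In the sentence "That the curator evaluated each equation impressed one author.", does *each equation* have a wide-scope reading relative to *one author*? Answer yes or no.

No

The DP *each equation* is contained in the sentential subject *that the curator evaluated each equation*.
Subjects — clausal subjects included — are islands for extraction, and QR is no exception.
So the wide-scope reading for *each equation* is blocked.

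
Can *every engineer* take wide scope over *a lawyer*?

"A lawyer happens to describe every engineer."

Infinitival complements of raising predicates do not block QR; *every engineer* and *a lawyer* are effectively clausemates.
QR within a single clause is free, so the lower quantifier may take scope over the higher one.

Yes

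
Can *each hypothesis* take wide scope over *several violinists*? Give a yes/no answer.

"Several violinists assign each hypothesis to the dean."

Yes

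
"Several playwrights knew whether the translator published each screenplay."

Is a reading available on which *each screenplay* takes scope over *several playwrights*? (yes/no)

The target quantifier *each screenplay* is part of the embedded question *whether the translator published each screenplay*.
Embedded questions are wh-islands: a quantifier inside an indirect question cannot QR into the matrix clause.
The inverse ordering *each screenplay* > *several playwrights* is therefore underivable.

No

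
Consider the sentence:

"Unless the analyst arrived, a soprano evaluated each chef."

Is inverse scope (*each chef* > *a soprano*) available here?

Yes

The adjunct island is irrelevant here — *each chef* and *a soprano* are both in the matrix clause.
Since no island is crossed, the inverse ordering is licensed alongside surface scope.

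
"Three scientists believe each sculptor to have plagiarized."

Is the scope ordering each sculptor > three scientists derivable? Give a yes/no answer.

*each sculptor* is the subject of an ECM infinitive — the infinitival complement of an ECM verb is not a scope island, so *each sculptor* can raise into the matrix clause.
QR within a single clause is free, so the lower quantifier may take scope over the higher one.

Yes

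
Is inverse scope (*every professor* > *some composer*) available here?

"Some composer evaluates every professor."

Yes

*some composer* and *every professor* are co-arguments of the matrix verb, with nothing but a clause-internal boundary between them.
QR within a single clause is free, so the lower quantifier may take scope over the higher one.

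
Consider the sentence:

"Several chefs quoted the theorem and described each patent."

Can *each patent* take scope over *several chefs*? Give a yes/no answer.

No

The DP *each patent* is contained in one conjunct of the coordinate structure (*described each patent*).
A quantifier cannot raise out of one conjunct of a coordination across the whole coordinate structure — the CSC applies to QR.
Hence only narrow scope for *each patent* (under *several chefs*) survives.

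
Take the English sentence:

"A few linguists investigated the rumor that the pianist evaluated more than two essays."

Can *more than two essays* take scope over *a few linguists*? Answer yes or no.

No

Structurally, *more than two essays* is inside the complex NP *the rumor that the pianist evaluated more than two essays*.
A that-clause complement to a noun is an island; QR cannot cross the NP boundary.
So the wide-scope reading for *more than two essays* is blocked.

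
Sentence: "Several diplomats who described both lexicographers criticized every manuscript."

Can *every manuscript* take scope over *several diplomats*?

Yes

The RC *who described both lexicographers* is an island, but *every manuscript* is not inside it — it is the matrix object, a clausemate of *several diplomats*.
With no island boundary between them, the object can take inverse scope over the subject via ordinary QR within the clause.
So *every manuscript* > *several diplomats* is among the available readings.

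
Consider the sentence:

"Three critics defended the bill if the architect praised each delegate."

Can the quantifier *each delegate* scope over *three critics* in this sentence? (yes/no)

Structurally, *each delegate* is inside the adjunct clause *if the architect praised each delegate*.
Scope out of an adjunct clause is unavailable: QR respects the adjunct-island constraint.
So *each delegate* cannot raise to a position above *three critics*.

No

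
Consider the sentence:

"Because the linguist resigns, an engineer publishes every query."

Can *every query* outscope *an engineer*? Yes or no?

Yes

Although there is an adjunct clause, *every query* is in the main clause, not inside the adjunct.
Clause-internal QR can adjoin the lower DP above the subject, yielding the inverse reading.
The sentence is scopally ambiguous between *an engineer* > *every query* and *every query* > *an engineer*.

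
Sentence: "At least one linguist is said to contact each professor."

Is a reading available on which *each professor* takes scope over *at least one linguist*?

Yes

Infinitival complements of raising predicates do not block QR; *each professor* and *at least one linguist* are effectively clausemates.
With no island boundary between them, the object can take inverse scope over the subject via ordinary QR within the clause.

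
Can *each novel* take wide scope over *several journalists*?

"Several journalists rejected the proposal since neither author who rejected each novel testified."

No

Structurally, *each novel* is inside the relative clause *who rejected each novel*, which is itself inside the adjunct *since neither author who rejected each novel testified*.
Two island boundaries intervene — the relative clause and the adjunct. Either alone would block QR.
So *each novel* cannot raise to a position above *several journalists*.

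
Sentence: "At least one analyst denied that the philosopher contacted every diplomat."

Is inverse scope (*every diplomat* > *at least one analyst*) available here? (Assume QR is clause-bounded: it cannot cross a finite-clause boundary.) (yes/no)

No

*every diplomat* occurs within the finite complement clause *that the philosopher contacted every diplomat*.
Finite CP is the ceiling for QR here, by assumption.
*every diplomat* > *at least one analyst* would require crossing that boundary, which is illicit.
(Only the surface reading survives: one fixed analyst with respect to all the relevant diplomats.)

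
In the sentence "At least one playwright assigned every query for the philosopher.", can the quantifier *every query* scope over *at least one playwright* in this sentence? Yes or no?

Both DPs are arguments of the same predicate; there is no clause or island boundary between them.
Clause-internal QR can adjoin the lower DP above the subject, yielding the inverse reading.

Yes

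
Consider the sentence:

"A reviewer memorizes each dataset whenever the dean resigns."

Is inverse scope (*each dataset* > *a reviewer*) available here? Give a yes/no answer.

Yes

Neither queried DP is inside the adjunct, so the adjunct-island constraint does not apply.
QR within a single clause is free, so the lower quantifier may take scope over the higher one.
The sentence is scopally ambiguous between *a reviewer* > *each dataset* and *each dataset* > *a reviewer*.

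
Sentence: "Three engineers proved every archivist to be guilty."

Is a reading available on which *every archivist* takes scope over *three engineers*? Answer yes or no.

Yes

ECM infinitives lack a CP barrier, so *every archivist* can QR over the matrix subject *three engineers*.
Ordinary QR to a clause-peripheral position gives the wide-scope LF for the lower DP.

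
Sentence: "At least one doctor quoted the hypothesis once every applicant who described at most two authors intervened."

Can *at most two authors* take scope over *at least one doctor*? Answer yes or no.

*at most two authors* sits inside the relative clause *who described at most two authors*, which is itself inside the adjunct *once every applicant who described at most two authors intervened*.
Both the relative clause and the enclosing adjunct are scope islands; QR cannot cross either.
So *at most two authors* cannot raise to a position above *at least one doctor*.

No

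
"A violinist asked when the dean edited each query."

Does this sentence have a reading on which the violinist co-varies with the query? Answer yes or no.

No

This is the *each query* > *a violinist* reading.
The DP *each query* is contained in the embedded question *when the dean edited each query*.
An indirect question is a wh-island; the filled [Spec,CP] blocks QR across the CP edge.
*each query* is confined to the island and cannot take scope over *a violinist*.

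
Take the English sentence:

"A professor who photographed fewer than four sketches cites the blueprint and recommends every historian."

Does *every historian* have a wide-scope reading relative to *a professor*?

No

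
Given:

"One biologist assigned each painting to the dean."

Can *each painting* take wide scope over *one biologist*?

Yes

*one biologist* and *each painting* are co-arguments of the matrix verb, with nothing but a clause-internal boundary between them.
Clause-internal QR can adjoin the lower DP above the subject, yielding the inverse reading.
The sentence is scopally ambiguous between *one biologist* > *each painting* and *each painting* > *one biologist*.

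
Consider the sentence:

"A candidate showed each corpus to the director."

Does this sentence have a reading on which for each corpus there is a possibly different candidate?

Yes

The described interpretation is the *each corpus* > *a candidate* scoping.
*a candidate* and *each corpus* are co-arguments of the matrix verb, with nothing but a clause-internal boundary between them.
With no island boundary between them, the object can take inverse scope over the subject via ordinary QR within the clause.
So *each corpus* > *a candidate* is among the available readings.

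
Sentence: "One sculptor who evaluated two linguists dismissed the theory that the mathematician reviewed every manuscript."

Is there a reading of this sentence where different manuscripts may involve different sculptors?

No

That reading corresponds to *every manuscript* > *one sculptor*.
*every manuscript* is embedded in the complex NP *the theory that the mathematician reviewed every manuscript*.
Since the clause is the complement of a nominal head, the CNPC blocks scope extraction.
So *every manuscript* cannot raise to a position above *one sculptor*.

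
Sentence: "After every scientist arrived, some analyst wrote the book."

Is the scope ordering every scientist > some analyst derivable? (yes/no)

*every scientist* sits inside the adjunct clause *after every scientist arrived*.
The adjunct-island constraint bars QR out of an adverbial clause.
*every scientist* > *some analyst* would require crossing that boundary, which is illicit.

No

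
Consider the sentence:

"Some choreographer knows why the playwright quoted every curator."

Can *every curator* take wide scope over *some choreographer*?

No

The target quantifier *every curator* is part of the embedded question *why the playwright quoted every curator*.
Embedded questions are wh-islands: a quantifier inside an indirect question cannot QR into the matrix clause.
*every curator* is confined to the island and cannot take scope over *some choreographer*.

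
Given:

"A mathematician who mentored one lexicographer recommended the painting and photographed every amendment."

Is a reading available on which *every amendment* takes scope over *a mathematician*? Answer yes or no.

*every amendment* is embedded in one conjunct of the coordinate structure (*photographed every amendment*).
The Coordinate Structure Constraint blocks movement (including QR) out of a single conjunct.
So *every amendment* cannot raise high enough to outscope *a mathematician*; only the surface ordering *a mathematician* > *every amendment* is available.

No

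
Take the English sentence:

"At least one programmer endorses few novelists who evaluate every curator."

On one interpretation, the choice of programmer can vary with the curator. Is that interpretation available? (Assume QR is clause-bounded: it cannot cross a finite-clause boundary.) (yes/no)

The paraphrase describes the scope ordering *every curator* > *at least one programmer*.
The DP *every curator* is contained in the relative clause *who evaluate every curator* modifying *few novelists*.
QR out of a relative clause is ruled out by the relative-clause island constraint.
So the wide-scope reading for *every curator* is blocked.

No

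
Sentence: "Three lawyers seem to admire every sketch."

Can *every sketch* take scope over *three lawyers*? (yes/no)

Yes

The matrix predicate is a raising verb, whose infinitival complement is not a scope island — *every sketch* can QR into the matrix clause.
Ordinary QR to a clause-peripheral position gives the wide-scope LF for the lower DP.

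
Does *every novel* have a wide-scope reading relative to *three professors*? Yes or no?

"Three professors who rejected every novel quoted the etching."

No

*every novel* occurs within the relative clause *who rejected every novel*.
Relative clauses block scope extraction: QR cannot target a position outside the modified NP.
So *every novel* cannot raise to a position above *three professors*.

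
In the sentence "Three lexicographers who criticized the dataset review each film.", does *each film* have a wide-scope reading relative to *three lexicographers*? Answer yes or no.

Yes

The RC *who criticized the dataset* is an island, but *each film* is not inside it — it is the matrix object, a clausemate of *three lexicographers*.
No island intervenes, so both surface and inverse scope are derivable.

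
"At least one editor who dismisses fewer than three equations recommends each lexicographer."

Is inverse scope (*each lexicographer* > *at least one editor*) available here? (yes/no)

The RC *who dismisses fewer than three equations* is an island, but *each lexicographer* is not inside it — it is the matrix object, a clausemate of *at least one editor*.
Ordinary QR to a clause-peripheral position gives the wide-scope LF for the lower DP.
The sentence is scopally ambiguous between *at least one editor* > *each lexicographer* and *each lexicographer* > *at least one editor*.

Yes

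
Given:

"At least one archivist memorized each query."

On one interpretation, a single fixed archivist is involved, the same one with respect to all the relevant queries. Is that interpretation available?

This is the *at least one archivist* > *each query* reading.
That is the surface-scope ordering, which is always one of the available readings — island constraints only ever restrict inverse scope.

Yes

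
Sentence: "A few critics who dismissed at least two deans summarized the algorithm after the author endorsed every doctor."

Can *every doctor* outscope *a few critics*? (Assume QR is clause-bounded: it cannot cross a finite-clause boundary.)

No

The DP *every doctor* is contained in the adjunct clause *after the author endorsed every doctor*.
Scope out of an adjunct clause is unavailable: QR respects the adjunct-island constraint.
*every doctor* > *a few critics* would require crossing that boundary, which is illicit.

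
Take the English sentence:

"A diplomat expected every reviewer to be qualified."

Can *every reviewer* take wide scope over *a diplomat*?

The ECM infinitive is scope-transparent — *every reviewer* is free to raise above *a diplomat*.
With no island boundary between them, the object can take inverse scope over the subject via ordinary QR within the clause.

Yes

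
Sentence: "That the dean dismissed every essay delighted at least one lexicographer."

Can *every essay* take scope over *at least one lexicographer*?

Structurally, *every essay* is inside the sentential subject *that the dean dismissed every essay*.
Clausal subjects are scope islands; QR from inside the subject into the matrix is barred.
The ordering *every essay* > *at least one lexicographer* is therefore underivable.

No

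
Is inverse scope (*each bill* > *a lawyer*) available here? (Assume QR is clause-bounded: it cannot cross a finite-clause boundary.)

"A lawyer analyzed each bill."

Yes

*each bill* and *a lawyer* are in the same minimal clause.
QR within a single clause is free, so the lower quantifier may take scope over the higher one.
So *each bill* > *a lawyer* is among the available readings.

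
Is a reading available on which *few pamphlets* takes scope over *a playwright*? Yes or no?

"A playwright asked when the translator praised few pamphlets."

*few pamphlets* sits inside the embedded question *when the translator praised few pamphlets*.
The wh-island constraint blocks QR out of an embedded interrogative.
So the wide-scope reading for *few pamphlets* is blocked.

No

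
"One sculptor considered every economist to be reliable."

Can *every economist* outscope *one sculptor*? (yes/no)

Yes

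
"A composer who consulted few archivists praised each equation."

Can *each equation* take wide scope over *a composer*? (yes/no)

Although the sentence contains a relative clause (*who consulted few archivists*), *each equation* is outside it, in the matrix VP.
Ordinary QR to a clause-peripheral position gives the wide-scope LF for the lower DP.

Yes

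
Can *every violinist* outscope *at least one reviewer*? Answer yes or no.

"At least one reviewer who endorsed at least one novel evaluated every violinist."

Although the sentence contains a relative clause (*who endorsed at least one novel*), *every violinist* is outside it, in the matrix VP.
No island intervenes, so both surface and inverse scope are derivable.
The sentence is scopally ambiguous between *at least one reviewer* > *every violinist* and *every violinist* > *at least one reviewer*.

Yes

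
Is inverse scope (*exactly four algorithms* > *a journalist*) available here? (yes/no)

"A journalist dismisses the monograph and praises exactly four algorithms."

*exactly four algorithms* sits inside one conjunct of the coordinate structure (*praises exactly four algorithms*).
A quantifier cannot raise out of one conjunct of a coordination across the whole coordinate structure — the CSC applies to QR.
So *exactly four algorithms* cannot raise high enough to outscope *a journalist*; only the surface ordering *a journalist* > *exactly four algorithms* is available.
(Only the surface reading survives: one fixed journalist with respect to all the relevant algorithms.)

No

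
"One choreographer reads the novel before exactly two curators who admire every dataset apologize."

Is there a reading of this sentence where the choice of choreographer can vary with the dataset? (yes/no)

The described interpretation is the *every dataset* > *one choreographer* scoping.
The DP *every dataset* is contained in the relative clause *who admire every dataset*, which is itself inside the adjunct *before exactly two curators who admire every dataset apologize*.
Both the relative clause and the enclosing adjunct are scope islands; QR cannot cross either.
*every dataset* is confined to the island and cannot take scope over *one choreographer*.

No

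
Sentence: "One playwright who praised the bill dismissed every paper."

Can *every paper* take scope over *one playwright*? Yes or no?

The relative clause *who praised the bill* modifies *one playwright*, but *every paper* is not inside that relative clause — it is an argument of the matrix verb.
Ordinary QR to a clause-peripheral position gives the wide-scope LF for the lower DP.
Both orderings are possible: *one playwright* > *every paper* and *every paper* > *one playwright*.

Yes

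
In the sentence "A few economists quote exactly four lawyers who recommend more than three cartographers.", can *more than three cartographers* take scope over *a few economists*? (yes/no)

No

*more than three cartographers* sits inside the relative clause *who recommend more than three cartographers* modifying *exactly four lawyers*.
QR out of a relative clause is ruled out by the relative-clause island constraint.
*more than three cartographers* is confined to the island and cannot take scope over *a few economists*.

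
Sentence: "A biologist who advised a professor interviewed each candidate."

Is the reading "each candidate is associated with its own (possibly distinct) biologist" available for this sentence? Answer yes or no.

The paraphrase describes the scope ordering *each candidate* > *a biologist*.
The relative clause *who advised a professor* modifies *a biologist*, but *each candidate* is not inside that relative clause — it is an argument of the matrix verb.
Nothing blocks QR of the lower DP to a position above the higher one, so inverse scope is available.

Yes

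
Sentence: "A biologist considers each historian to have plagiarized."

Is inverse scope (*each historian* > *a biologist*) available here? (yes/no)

This is an ECM construction: *each historian* is the infinitival subject, Case-marked by the matrix verb, and the infinitive is transparent for QR.
QR within a single clause is free, so the lower quantifier may take scope over the higher one.

Yes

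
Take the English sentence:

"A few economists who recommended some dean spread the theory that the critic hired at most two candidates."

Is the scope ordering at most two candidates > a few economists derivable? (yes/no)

Structurally, *at most two candidates* is inside the complex NP *the theory that the critic hired at most two candidates*.
Since the clause is the complement of a nominal head, the CNPC blocks scope extraction.
*at most two candidates* > *a few economists* would require crossing that boundary, which is illicit.

No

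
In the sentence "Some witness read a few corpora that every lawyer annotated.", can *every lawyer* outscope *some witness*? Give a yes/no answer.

No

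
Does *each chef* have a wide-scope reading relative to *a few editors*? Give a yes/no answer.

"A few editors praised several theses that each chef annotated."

No

*each chef* sits inside the relative clause *that each chef annotated* modifying *several theses*.
QR out of a relative clause is ruled out by the relative-clause island constraint.
So the wide-scope reading for *each chef* is blocked.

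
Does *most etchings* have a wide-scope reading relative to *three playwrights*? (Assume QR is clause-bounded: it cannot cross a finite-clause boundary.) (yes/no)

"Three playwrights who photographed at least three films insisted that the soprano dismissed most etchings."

No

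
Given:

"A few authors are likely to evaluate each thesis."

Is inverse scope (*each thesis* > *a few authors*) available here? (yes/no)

Yes

*each thesis* is inside a raising infinitive, which is transparent to QR (no CP barrier), so it behaves as a matrix argument.
Clause-internal QR can adjoin the lower DP above the subject, yielding the inverse reading.
The sentence is scopally ambiguous between *a few authors* > *each thesis* and *each thesis* > *a few authors*.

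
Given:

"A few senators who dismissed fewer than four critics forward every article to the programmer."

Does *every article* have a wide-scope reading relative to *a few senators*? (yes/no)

The relative clause *who dismissed fewer than four critics* modifies *a few senators*, but *every article* is not inside that relative clause — it is an argument of the matrix verb.
Clause-internal QR can adjoin the lower DP above the subject, yielding the inverse reading.
The sentence is scopally ambiguous between *a few senators* > *every article* and *every article* > *a few senators*.

Yes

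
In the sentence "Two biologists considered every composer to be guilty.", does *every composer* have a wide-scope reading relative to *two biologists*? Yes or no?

Yes

The ECM infinitive is scope-transparent — *every composer* is free to raise above *two biologists*.
No island intervenes, so both surface and inverse scope are derivable.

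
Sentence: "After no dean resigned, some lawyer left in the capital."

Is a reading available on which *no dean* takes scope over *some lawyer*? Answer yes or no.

No

*no dean* occurs within the adjunct clause *after no dean resigned*.
Adjuncts are opaque for quantifier raising; a quantifier in an adjunct stays inside it.
So the wide-scope reading for *no dean* is blocked.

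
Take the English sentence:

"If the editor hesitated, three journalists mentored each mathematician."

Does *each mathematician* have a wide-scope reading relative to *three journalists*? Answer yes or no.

The adjunct clause does not contain *each mathematician*, which is the matrix object.
Nothing blocks QR of the lower DP to a position above the higher one, so inverse scope is available.

Yes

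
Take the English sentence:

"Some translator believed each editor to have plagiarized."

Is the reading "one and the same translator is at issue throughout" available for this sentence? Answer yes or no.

The paraphrase describes the scope ordering *some translator* > *each editor*.
That is the surface-scope ordering, which is always one of the available readings — island constraints only ever restrict inverse scope.

Yes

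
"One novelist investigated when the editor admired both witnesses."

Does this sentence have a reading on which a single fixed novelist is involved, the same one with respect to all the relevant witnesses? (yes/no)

Yes

This is the *one novelist* > *both witnesses* reading.
Surface scope (*one novelist* > *both witnesses*) is always derivable; islands only block QR, not in-situ interpretation.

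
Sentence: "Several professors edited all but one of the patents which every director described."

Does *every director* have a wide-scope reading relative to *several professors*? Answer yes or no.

No

*every director* occurs within the relative clause *which every director described* modifying *all but one of the patents*.
A relative clause is a scope island — quantifier raising cannot cross its boundary.
There is no licit LF on which *every director* c-commands *several professors*.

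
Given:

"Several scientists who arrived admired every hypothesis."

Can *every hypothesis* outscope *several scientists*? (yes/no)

Yes

*every hypothesis* is a matrix argument; only *several scientists* is modified by the relative clause *who arrived*, so the RC island is irrelevant to the target quantifier.
Ordinary QR to a clause-peripheral position gives the wide-scope LF for the lower DP.
So *every hypothesis* > *several scientists* is among the available readings.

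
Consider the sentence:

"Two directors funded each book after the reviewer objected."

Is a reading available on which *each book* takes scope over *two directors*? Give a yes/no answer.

Although there is an adjunct clause, *each book* is in the main clause, not inside the adjunct.
No island intervenes, so both surface and inverse scope are derivable.
Both orderings are possible: *two directors* > *each book* and *each book* > *two directors*.

Yes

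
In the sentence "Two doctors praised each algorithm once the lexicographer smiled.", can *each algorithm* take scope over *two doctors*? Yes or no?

Yes

Although there is an adjunct clause, *each algorithm* is in the main clause, not inside the adjunct.
Clause-internal QR can adjoin the lower DP above the subject, yielding the inverse reading.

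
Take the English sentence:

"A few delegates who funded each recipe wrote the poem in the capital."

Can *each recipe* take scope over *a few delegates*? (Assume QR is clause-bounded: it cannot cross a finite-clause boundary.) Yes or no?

Structurally, *each recipe* is inside the relative clause *who funded each recipe*.
The relative clause forms an island for QR, so the quantifier is confined to the head noun's restrictor.
So *each recipe* cannot raise high enough to outscope *a few delegates*; only the surface ordering *a few delegates* > *each recipe* is available.

No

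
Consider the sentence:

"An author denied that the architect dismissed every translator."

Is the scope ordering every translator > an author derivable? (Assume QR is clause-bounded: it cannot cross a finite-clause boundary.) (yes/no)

Structurally, *every translator* is inside the finite complement clause *that the architect dismissed every translator*.
With QR restricted to its own tensed clause, the embedded quantifier cannot reach a matrix scope position.
So *every translator* cannot raise to a position above *an author*.
(Only the surface reading survives: one fixed author with respect to all the relevant translators.)

No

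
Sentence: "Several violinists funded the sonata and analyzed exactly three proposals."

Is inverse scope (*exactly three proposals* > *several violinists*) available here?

The DP *exactly three proposals* is contained in one conjunct of the coordinate structure (*analyzed exactly three proposals*).
QR out of a conjunct would have to apply non-ATB, which the CSC forbids.
Hence only narrow scope for *exactly three proposals* (under *several violinists*) survives.

No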